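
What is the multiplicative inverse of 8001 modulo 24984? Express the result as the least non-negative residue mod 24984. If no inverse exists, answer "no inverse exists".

no inverse exists

Euclidean algorithm on 24984, 8001:
24984 = 3*8001 + 981
8001 = 8*981 + 153
981 = 6*153 + 63
153 = 2*63 + 27
63 = 2*27 + 9
27 = 3*9 + 0
gcd(8001, 24984) = 9 ≠ 1, so 8001 has no multiplicative inverse modulo 24984.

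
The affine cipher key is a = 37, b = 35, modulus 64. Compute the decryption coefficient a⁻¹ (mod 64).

45

Extended Euclidean algorithm:
64 = 1·37 + 27
37 = 1·27 + 10
27 = 2·10 + 7
10 = 1·7 + 3
7 = 2·3 + 1
3 = 3·1 + 0
gcd = 1, so the inverse exists. Back-substitute:
1 = 7 − 2·3
1 = −2·10 + 3·7
1 = 3·27 − 8·10
1 = −8·37 + 11·27
1 = 11·64 − 19·37
Hence 37⁻¹ ≡ -19 ≡ 45 (mod 64).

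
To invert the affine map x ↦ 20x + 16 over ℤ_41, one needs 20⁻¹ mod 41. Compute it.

Apply the Euclidean algorithm to 41 and 20:
41 = 2×20 + 1
20 = 20×1 + 0
Since gcd(20, 41) = 1, back-substitute to write 1 as a combination:
1 = 41 − 2·20
So 20·(-2) ≡ 1 (mod 41), and -2 ≡ 39 (mod 41).

39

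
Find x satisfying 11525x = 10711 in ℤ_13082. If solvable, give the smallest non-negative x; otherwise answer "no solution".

First find gcd(11525, 13082):
13082 = 1×11525 + 1557
11525 = 7×1557 + 626
1557 = 2×626 + 305
626 = 2×305 + 16
305 = 19×16 + 1
16 = 16×1 + 0
gcd = 1, so a unique solution mod 13082 exists.
Back-substitute for the Bézout coefficients:
1 = 305 − 19·16
1 = −19·626 + 39·305
1 = 39·1557 − 97·626
1 = −97·11525 + 718·1557
1 = 718·13082 − 815·11525
So 11525·(-815) ≡ 1 (mod 13082), giving 11525⁻¹ ≡ 12267.
x ≡ 11525⁻¹·10711 ≡ 12267·10711 ≡ 9311 (mod 13082).

9311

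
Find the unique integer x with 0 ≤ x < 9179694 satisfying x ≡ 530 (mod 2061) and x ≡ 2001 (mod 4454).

1502999

Write x = 530 + 2061·k. Then 2061·k ≡ 2001 − 530 ≡ 1471 (mod 4454).
Need 2061⁻¹ mod 4454. Extended Euclid on (4454, 2061):
4454 = 2×2061 + 332
2061 = 6×332 + 69
332 = 4×69 + 56
69 = 1×56 + 13
56 = 4×13 + 4
13 = 3×4 + 1
4 = 4×1 + 0
Back-substitute:
1 = 13 − 3·4
1 = −3·56 + 13·13
1 = 13·69 − 16·56
1 = −16·332 + 77·69
1 = 77·2061 − 478·332
1 = −478·4454 + 1033·2061
2061⁻¹ ≡ 1033 (mod 4454), so k ≡ 1033·1471 ≡ 729 (mod 4454).
x = 530 + 2061·729 = 1502999.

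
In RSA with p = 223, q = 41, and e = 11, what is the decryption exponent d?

φ(n) = (p−1)(q−1) = 222·40 = 8880.
Need d with 11·d ≡ 1 (mod 8880). Apply the extended Euclidean algorithm:
8880 = 807×11 + 3
11 = 3×3 + 2
3 = 1×2 + 1
2 = 2×1 + 0
Back-substitute:
1 = 3 − 2
1 = −11 + 4·3
1 = 4·8880 − 3229·11
So 11·(-3229) ≡ 1 (mod 8880), hence d ≡ -3229 ≡ 5651 (mod 8880).

5651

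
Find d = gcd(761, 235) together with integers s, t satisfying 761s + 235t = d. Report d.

1

Repeated division:
761 = 3×235 + 56
235 = 4×56 + 11
56 = 5×11 + 1
11 = 11×1 + 0
gcd(761, 235) = 1.
Express as a combination:
1 = 56 − 5·11
1 = −5·235 + 21·56
1 = 21·761 − 68·235
So 1 = (21)·761 + (-68)·235.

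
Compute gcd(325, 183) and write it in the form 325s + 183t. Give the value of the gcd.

1

Repeated division:
325 = 1*183 + 142
183 = 1*142 + 41
142 = 3*41 + 19
41 = 2*19 + 3
19 = 6*3 + 1
3 = 3*1 + 0
gcd(325, 183) = 1.
Working backward:
1 = 19 − 6·3
1 = −6·41 + 13·19
1 = 13·142 − 45·41
1 = −45·183 + 58·142
1 = 58·325 − 103·183
So 1 = (58)·325 + (-103)·183.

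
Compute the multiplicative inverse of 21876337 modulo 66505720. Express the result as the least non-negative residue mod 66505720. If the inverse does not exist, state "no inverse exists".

Extended Euclidean algorithm:
66505720 = 3×21876337 + 876709
21876337 = 24×876709 + 835321
876709 = 1×835321 + 41388
835321 = 20×41388 + 7561
41388 = 5×7561 + 3583
7561 = 2×3583 + 395
3583 = 9×395 + 28
395 = 14×28 + 3
28 = 9×3 + 1
3 = 3×1 + 0
gcd = 1, so the inverse exists. Back-substitute:
1 = 28 − 9·3
1 = −9·395 + 127·28
1 = 127·3583 − 1152·395
1 = −1152·7561 + 2431·3583
1 = 2431·41388 − 13307·7561
1 = −13307·835321 + 268571·41388
1 = 268571·876709 − 281878·835321
1 = −281878·21876337 + 7033643·876709
1 = 7033643·66505720 − 21382807·21876337
So 21876337·(-21382807) ≡ 1 (mod 66505720), and -21382807 ≡ 45122913 (mod 66505720).

45122913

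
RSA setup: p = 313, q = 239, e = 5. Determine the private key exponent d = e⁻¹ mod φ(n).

φ(n) = (p−1)(q−1) = 312·238 = 74256.
Need d with 5·d ≡ 1 (mod 74256). Apply the extended Euclidean algorithm:
74256 = 14851*5 + 1
5 = 5*1 + 0
Back-substitute:
1 = 74256 − 14851·5
So 5·(-14851) ≡ 1 (mod 74256), hence d ≡ -14851 ≡ 59405 (mod 74256).

59405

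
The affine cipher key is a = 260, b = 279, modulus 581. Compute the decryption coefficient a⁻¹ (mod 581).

400

gcd(581, 260) by repeated division:
581 = 2×260 + 61
260 = 4×61 + 16
61 = 3×16 + 13
16 = 1×13 + 3
13 = 4×3 + 1
3 = 3×1 + 0
gcd = 1, so the inverse exists. Back-substitute:
1 = 13 − 4·3
1 = −4·16 + 5·13
1 = 5·61 − 19·16
1 = −19·260 + 81·61
1 = 81·581 − 181·260
So 260·(-181) ≡ 1 (mod 581), and -181 ≡ 400 (mod 581).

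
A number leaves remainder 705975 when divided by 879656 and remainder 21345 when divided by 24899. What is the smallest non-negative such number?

Write x = 705975 + 879656·k. Then 879656·k ≡ 21345 − 705975 ≡ 12542 (mod 24899).
Need 879656⁻¹ mod 24899. Extended Euclid on (24899, 8191):
24899 = 3×8191 + 326
8191 = 25×326 + 41
326 = 7×41 + 39
41 = 1×39 + 2
39 = 19×2 + 1
2 = 2×1 + 0
Back-substitute:
1 = 39 − 19·2
1 = −19·41 + 20·39
1 = 20·326 − 159·41
1 = −159·8191 + 3995·326
1 = 3995·24899 − 12144·8191
879656⁻¹ ≡ 12755 (mod 24899), so k ≡ 12755·12542 ≡ 22034 (mod 24899).
x = 705975 + 879656·22034 = 19383046279.

19383046279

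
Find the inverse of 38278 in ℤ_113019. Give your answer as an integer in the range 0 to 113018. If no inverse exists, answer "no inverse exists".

Run Euclid on (113019, 38278):
113019 = 2*38278 + 36463
38278 = 1*36463 + 1815
36463 = 20*1815 + 163
1815 = 11*163 + 22
163 = 7*22 + 9
22 = 2*9 + 4
9 = 2*4 + 1
4 = 4*1 + 0
gcd = 1, so the inverse exists. Back-substitute:
1 = 9 − 2·4
1 = −2·22 + 5·9
1 = 5·163 − 37·22
1 = −37·1815 + 412·163
1 = 412·36463 − 8277·1815
1 = −8277·38278 + 8689·36463
1 = 8689·113019 − 25655·38278
So 38278·(-25655) ≡ 1 (mod 113019), and -25655 ≡ 87364 (mod 113019).

87364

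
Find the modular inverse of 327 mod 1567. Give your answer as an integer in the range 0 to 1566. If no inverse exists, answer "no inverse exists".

Extended Euclidean algorithm:
1567 = 4·327 + 259
327 = 1·259 + 68
259 = 3·68 + 55
68 = 1·55 + 13
55 = 4·13 + 3
13 = 4·3 + 1
3 = 3·1 + 0
The gcd is 1. Working backward:
1 = 13 − 4·3
1 = −4·55 + 17·13
1 = 17·68 − 21·55
1 = −21·259 + 80·68
1 = 80·327 − 101·259
1 = −101·1567 + 484·327
So 327·484 ≡ 1 (mod 1567).

484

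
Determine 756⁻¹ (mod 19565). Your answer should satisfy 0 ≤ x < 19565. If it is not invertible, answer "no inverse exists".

Euclidean algorithm on 19565, 756:
19565 = 25×756 + 665
756 = 1×665 + 91
665 = 7×91 + 28
91 = 3×28 + 7
28 = 4×7 + 0
gcd(756, 19565) = 7 ≠ 1, so 756 has no multiplicative inverse modulo 19565.

no inverse exists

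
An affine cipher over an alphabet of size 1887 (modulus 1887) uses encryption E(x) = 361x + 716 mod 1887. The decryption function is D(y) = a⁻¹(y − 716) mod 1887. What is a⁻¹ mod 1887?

115

Run Euclid on (1887, 361):
1887 = 5·361 + 82
361 = 4·82 + 33
82 = 2·33 + 16
33 = 2·16 + 1
16 = 16·1 + 0
Since gcd(361, 1887) = 1, back-substitute to write 1 as a combination:
1 = 33 − 2·16
1 = −2·82 + 5·33
1 = 5·361 − 22·82
1 = −22·1887 + 115·361
So 361·115 ≡ 1 (mod 1887).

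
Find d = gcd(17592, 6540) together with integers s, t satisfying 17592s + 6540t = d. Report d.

12

Euclidean algorithm:
17592 = 2*6540 + 4512
6540 = 1*4512 + 2028
4512 = 2*2028 + 456
2028 = 4*456 + 204
456 = 2*204 + 48
204 = 4*48 + 12
48 = 4*12 + 0
gcd(17592, 6540) = 12.
Back-substituting:
12 = 204 − 4·48
12 = −4·456 + 9·204
12 = 9·2028 − 40·456
12 = −40·4512 + 89·2028
12 = 89·6540 − 129·4512
12 = −129·17592 + 347·6540
So 12 = (-129)·17592 + (347)·6540.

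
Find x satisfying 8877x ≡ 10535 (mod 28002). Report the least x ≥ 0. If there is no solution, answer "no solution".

gcd(8877, 28002):
28002 = 3·8877 + 1371
8877 = 6·1371 + 651
1371 = 2·651 + 69
651 = 9·69 + 30
69 = 2·30 + 9
30 = 3·9 + 3
9 = 3·3 + 0
gcd = 3, but 3 ∤ 10535, so the congruence has no solution.

no solution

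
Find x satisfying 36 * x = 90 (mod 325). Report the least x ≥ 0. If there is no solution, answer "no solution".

165

First find gcd(36, 325):
325 = 9·36 + 1
36 = 36·1 + 0
gcd = 1, so a unique solution mod 325 exists.
Back-substitute for the Bézout coefficients:
1 = 325 − 9·36
So 36·(-9) ≡ 1 (mod 325), giving 36⁻¹ ≡ 316.
x ≡ 36⁻¹·90 ≡ 316·90 ≡ 165 (mod 325).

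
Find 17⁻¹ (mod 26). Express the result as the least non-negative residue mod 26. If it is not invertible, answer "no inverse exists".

Run Euclid on (26, 17):
26 = 1·17 + 9
17 = 1·9 + 8
9 = 1·8 + 1
8 = 8·1 + 0
gcd = 1, so the inverse exists. Back-substitute:
1 = 9 − 8
1 = −17 + 2·9
1 = 2·26 − 3·17
Hence 17⁻¹ ≡ -3 ≡ 23 (mod 26).

23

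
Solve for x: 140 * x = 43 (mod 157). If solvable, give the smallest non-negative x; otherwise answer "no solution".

136

First find gcd(140, 157):
157 = 1*140 + 17
140 = 8*17 + 4
17 = 4*4 + 1
4 = 4*1 + 0
gcd = 1, so a unique solution mod 157 exists.
Back-substitute for the Bézout coefficients:
1 = 17 − 4·4
1 = −4·140 + 33·17
1 = 33·157 − 37·140
So 140·(-37) ≡ 1 (mod 157), giving 140⁻¹ ≡ 120.
x ≡ 140⁻¹·43 ≡ 120·43 ≡ 136 (mod 157).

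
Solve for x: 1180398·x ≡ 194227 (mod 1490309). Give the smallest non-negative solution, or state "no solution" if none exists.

474525

First find gcd(1180398, 1490309):
1490309 = 1·1180398 + 309911
1180398 = 3·309911 + 250665
309911 = 1·250665 + 59246
250665 = 4·59246 + 13681
59246 = 4·13681 + 4522
13681 = 3·4522 + 115
4522 = 39·115 + 37
115 = 3·37 + 4
37 = 9·4 + 1
4 = 4·1 + 0
gcd = 1, so a unique solution mod 1490309 exists.
Back-substitute for the Bézout coefficients:
1 = 37 − 9·4
1 = −9·115 + 28·37
1 = 28·4522 − 1101·115
1 = −1101·13681 + 3331·4522
1 = 3331·59246 − 14425·13681
1 = −14425·250665 + 61031·59246
1 = 61031·309911 − 75456·250665
1 = −75456·1180398 + 287399·309911
1 = 287399·1490309 − 362855·1180398
So 1180398·(-362855) ≡ 1 (mod 1490309), giving 1180398⁻¹ ≡ 1127454.
x ≡ 1180398⁻¹·194227 ≡ 1127454·194227 ≡ 474525 (mod 1490309).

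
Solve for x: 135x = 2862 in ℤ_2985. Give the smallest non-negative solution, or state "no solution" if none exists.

gcd(135, 2985):
2985 = 22×135 + 15
135 = 9×15 + 0
gcd = 15, but 15 ∤ 2862, so the congruence has no solution.

no solution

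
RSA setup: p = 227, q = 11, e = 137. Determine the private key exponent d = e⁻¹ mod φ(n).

φ(n) = (p−1)(q−1) = 226·10 = 2260.
Need d with 137·d ≡ 1 (mod 2260). Apply the extended Euclidean algorithm:
2260 = 16×137 + 68
137 = 2×68 + 1
68 = 68×1 + 0
Back-substitute:
1 = 137 − 2·68
1 = −2·2260 + 33·137
So 137·33 ≡ 1 (mod 2260), hence d = 33.

33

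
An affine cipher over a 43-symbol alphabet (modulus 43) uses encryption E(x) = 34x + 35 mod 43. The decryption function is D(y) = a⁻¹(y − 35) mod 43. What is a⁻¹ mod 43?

gcd(43, 34) by repeated division:
43 = 1*34 + 9
34 = 3*9 + 7
9 = 1*7 + 2
7 = 3*2 + 1
2 = 2*1 + 0
gcd = 1, so the inverse exists. Back-substitute:
1 = 7 − 3·2
1 = −3·9 + 4·7
1 = 4·34 − 15·9
1 = −15·43 + 19·34
So 34·19 ≡ 1 (mod 43).

19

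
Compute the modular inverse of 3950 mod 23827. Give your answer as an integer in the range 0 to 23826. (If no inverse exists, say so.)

gcd(23827, 3950) by repeated division:
23827 = 6·3950 + 127
3950 = 31·127 + 13
127 = 9·13 + 10
13 = 1·10 + 3
10 = 3·3 + 1
3 = 3·1 + 0
gcd = 1, so the inverse exists. Back-substitute:
1 = 10 − 3·3
1 = −3·13 + 4·10
1 = 4·127 − 39·13
1 = −39·3950 + 1213·127
1 = 1213·23827 − 7317·3950
Hence 3950⁻¹ ≡ -7317 ≡ 16510 (mod 23827).

16510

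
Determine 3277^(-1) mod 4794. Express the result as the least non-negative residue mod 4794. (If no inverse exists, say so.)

1381

Apply the Euclidean algorithm to 4794 and 3277:
4794 = 1*3277 + 1517
3277 = 2*1517 + 243
1517 = 6*243 + 59
243 = 4*59 + 7
59 = 8*7 + 3
7 = 2*3 + 1
3 = 3*1 + 0
The gcd is 1. Working backward:
1 = 7 − 2·3
1 = −2·59 + 17·7
1 = 17·243 − 70·59
1 = −70·1517 + 437·243
1 = 437·3277 − 944·1517
1 = −944·4794 + 1381·3277
So 3277·1381 ≡ 1 (mod 4794).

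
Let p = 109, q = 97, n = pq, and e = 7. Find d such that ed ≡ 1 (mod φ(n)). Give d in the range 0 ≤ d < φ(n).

8887

φ(n) = (p−1)(q−1) = 108·96 = 10368.
Need d with 7·d ≡ 1 (mod 10368). Apply the extended Euclidean algorithm:
10368 = 1481*7 + 1
7 = 7*1 + 0
Back-substitute:
1 = 10368 − 1481·7
So 7·(-1481) ≡ 1 (mod 10368), hence d ≡ -1481 ≡ 8887 (mod 10368).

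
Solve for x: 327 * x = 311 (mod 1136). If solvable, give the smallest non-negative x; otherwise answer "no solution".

529

First find gcd(327, 1136):
1136 = 3*327 + 155
327 = 2*155 + 17
155 = 9*17 + 2
17 = 8*2 + 1
2 = 2*1 + 0
gcd = 1, so a unique solution mod 1136 exists.
Back-substitute for the Bézout coefficients:
1 = 17 − 8·2
1 = −8·155 + 73·17
1 = 73·327 − 154·155
1 = −154·1136 + 535·327
So 327·(535) ≡ 1 (mod 1136), giving 327⁻¹ ≡ 535.
x ≡ 327⁻¹·311 ≡ 535·311 ≡ 529 (mod 1136).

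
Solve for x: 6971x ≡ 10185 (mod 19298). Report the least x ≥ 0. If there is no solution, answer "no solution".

10355

First find gcd(6971, 19298):
19298 = 2×6971 + 5356
6971 = 1×5356 + 1615
5356 = 3×1615 + 511
1615 = 3×511 + 82
511 = 6×82 + 19
82 = 4×19 + 6
19 = 3×6 + 1
6 = 6×1 + 0
gcd = 1, so a unique solution mod 19298 exists.
Back-substitute for the Bézout coefficients:
1 = 19 − 3·6
1 = −3·82 + 13·19
1 = 13·511 − 81·82
1 = −81·1615 + 256·511
1 = 256·5356 − 849·1615
1 = −849·6971 + 1105·5356
1 = 1105·19298 − 3059·6971
So 6971·(-3059) ≡ 1 (mod 19298), giving 6971⁻¹ ≡ 16239.
x ≡ 6971⁻¹·10185 ≡ 16239·10185 ≡ 10355 (mod 19298).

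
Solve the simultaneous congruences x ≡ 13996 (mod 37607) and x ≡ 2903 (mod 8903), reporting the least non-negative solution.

37733817

Write x = 13996 + 37607·k. Then 37607·k ≡ 2903 − 13996 ≡ 6713 (mod 8903).
Need 37607⁻¹ mod 8903. Extended Euclid on (8903, 1995):
8903 = 4*1995 + 923
1995 = 2*923 + 149
923 = 6*149 + 29
149 = 5*29 + 4
29 = 7*4 + 1
4 = 4*1 + 0
Back-substitute:
1 = 29 − 7·4
1 = −7·149 + 36·29
1 = 36·923 − 223·149
1 = −223·1995 + 482·923
1 = 482·8903 − 2151·1995
37607⁻¹ ≡ 6752 (mod 8903), so k ≡ 6752·6713 ≡ 1003 (mod 8903).
x = 13996 + 37607·1003 = 37733817.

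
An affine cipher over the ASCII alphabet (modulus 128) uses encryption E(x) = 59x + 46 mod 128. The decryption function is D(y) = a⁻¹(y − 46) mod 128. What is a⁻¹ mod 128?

115

Apply the Euclidean algorithm to 128 and 59:
128 = 2·59 + 10
59 = 5·10 + 9
10 = 1·9 + 1
9 = 9·1 + 0
The gcd is 1. Working backward:
1 = 10 − 9
1 = −59 + 6·10
1 = 6·128 − 13·59
Hence 59⁻¹ ≡ -13 ≡ 115 (mod 128).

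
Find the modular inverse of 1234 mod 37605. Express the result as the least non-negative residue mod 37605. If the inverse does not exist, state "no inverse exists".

Extended Euclidean algorithm:
37605 = 30*1234 + 585
1234 = 2*585 + 64
585 = 9*64 + 9
64 = 7*9 + 1
9 = 9*1 + 0
Since gcd(1234, 37605) = 1, back-substitute to write 1 as a combination:
1 = 64 − 7·9
1 = −7·585 + 64·64
1 = 64·1234 − 135·585
1 = −135·37605 + 4114·1234
So 1234·4114 ≡ 1 (mod 37605).

4114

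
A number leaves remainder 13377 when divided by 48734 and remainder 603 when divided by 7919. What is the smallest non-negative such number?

Write x = 13377 + 48734·k. Then 48734·k ≡ 603 − 13377 ≡ 3064 (mod 7919).
Need 48734⁻¹ mod 7919. Extended Euclid on (7919, 1220):
7919 = 6·1220 + 599
1220 = 2·599 + 22
599 = 27·22 + 5
22 = 4·5 + 2
5 = 2·2 + 1
2 = 2·1 + 0
Back-substitute:
1 = 5 − 2·2
1 = −2·22 + 9·5
1 = 9·599 − 245·22
1 = −245·1220 + 499·599
1 = 499·7919 − 3239·1220
48734⁻¹ ≡ 4680 (mod 7919), so k ≡ 4680·3064 ≡ 6130 (mod 7919).
x = 13377 + 48734·6130 = 298752797.

298752797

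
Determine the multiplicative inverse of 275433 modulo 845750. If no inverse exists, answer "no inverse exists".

494597

Run Euclid on (845750, 275433):
845750 = 3·275433 + 19451
275433 = 14·19451 + 3119
19451 = 6·3119 + 737
3119 = 4·737 + 171
737 = 4·171 + 53
171 = 3·53 + 12
53 = 4·12 + 5
12 = 2·5 + 2
5 = 2·2 + 1
2 = 2·1 + 0
Since gcd(275433, 845750) = 1, back-substitute to write 1 as a combination:
1 = 5 − 2·2
1 = −2·12 + 5·5
1 = 5·53 − 22·12
1 = −22·171 + 71·53
1 = 71·737 − 306·171
1 = −306·3119 + 1295·737
1 = 1295·19451 − 8076·3119
1 = −8076·275433 + 114359·19451
1 = 114359·845750 − 351153·275433
Thus 275433·(-351153) ≡ 1 (mod 845750); reducing, -351153 mod 845750 = 494597.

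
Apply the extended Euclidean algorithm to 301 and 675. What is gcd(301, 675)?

1

Repeated division:
675 = 2*301 + 73
301 = 4*73 + 9
73 = 8*9 + 1
9 = 9*1 + 0
gcd(301, 675) = 1.
Express as a combination:
1 = 73 − 8·9
1 = −8·301 + 33·73
1 = 33·675 − 74·301
So 1 = (33)·675 + (-74)·301.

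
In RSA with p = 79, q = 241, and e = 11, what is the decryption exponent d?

φ(n) = (p−1)(q−1) = 78·240 = 18720.
Need d with 11·d ≡ 1 (mod 18720). Apply the extended Euclidean algorithm:
18720 = 1701·11 + 9
11 = 1·9 + 2
9 = 4·2 + 1
2 = 2·1 + 0
Back-substitute:
1 = 9 − 4·2
1 = −4·11 + 5·9
1 = 5·18720 − 8509·11
So 11·(-8509) ≡ 1 (mod 18720), hence d ≡ -8509 ≡ 10211 (mod 18720).

10211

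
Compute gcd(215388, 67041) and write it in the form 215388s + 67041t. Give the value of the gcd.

Apply Euclid's algorithm to 215388 and 67041:
215388 = 3×67041 + 14265
67041 = 4×14265 + 9981
14265 = 1×9981 + 4284
9981 = 2×4284 + 1413
4284 = 3×1413 + 45
1413 = 31×45 + 18
45 = 2×18 + 9
18 = 2×9 + 0
gcd(215388, 67041) = 9.
Back-substituting:
9 = 45 − 2·18
9 = −2·1413 + 63·45
9 = 63·4284 − 191·1413
9 = −191·9981 + 445·4284
9 = 445·14265 − 636·9981
9 = −636·67041 + 2989·14265
9 = 2989·215388 − 9603·67041
So 9 = (2989)·215388 + (-9603)·67041.

9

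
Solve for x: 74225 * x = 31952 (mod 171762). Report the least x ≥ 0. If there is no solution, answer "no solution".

66250

First find gcd(74225, 171762):
171762 = 2*74225 + 23312
74225 = 3*23312 + 4289
23312 = 5*4289 + 1867
4289 = 2*1867 + 555
1867 = 3*555 + 202
555 = 2*202 + 151
202 = 1*151 + 51
151 = 2*51 + 49
51 = 1*49 + 2
49 = 24*2 + 1
2 = 2*1 + 0
gcd = 1, so a unique solution mod 171762 exists.
Back-substitute for the Bézout coefficients:
1 = 49 − 24·2
1 = −24·51 + 25·49
1 = 25·151 − 74·51
1 = −74·202 + 99·151
1 = 99·555 − 272·202
1 = −272·1867 + 915·555
1 = 915·4289 − 2102·1867
1 = −2102·23312 + 11425·4289
1 = 11425·74225 − 36377·23312
1 = −36377·171762 + 84179·74225
So 74225·(84179) ≡ 1 (mod 171762), giving 74225⁻¹ ≡ 84179.
x ≡ 74225⁻¹·31952 ≡ 84179·31952 ≡ 66250 (mod 171762).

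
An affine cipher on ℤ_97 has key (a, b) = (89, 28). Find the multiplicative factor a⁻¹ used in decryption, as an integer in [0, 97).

12

Extended Euclidean algorithm:
97 = 1·89 + 8
89 = 11·8 + 1
8 = 8·1 + 0
Since gcd(89, 97) = 1, back-substitute to write 1 as a combination:
1 = 89 − 11·8
1 = −11·97 + 12·89
So 89·12 ≡ 1 (mod 97).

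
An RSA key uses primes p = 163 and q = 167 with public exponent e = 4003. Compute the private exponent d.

13315

φ(n) = (p−1)(q−1) = 162·166 = 26892.
Need d with 4003·d ≡ 1 (mod 26892). Apply the extended Euclidean algorithm:
26892 = 6*4003 + 2874
4003 = 1*2874 + 1129
2874 = 2*1129 + 616
1129 = 1*616 + 513
616 = 1*513 + 103
513 = 4*103 + 101
103 = 1*101 + 2
101 = 50*2 + 1
2 = 2*1 + 0
Back-substitute:
1 = 101 − 50·2
1 = −50·103 + 51·101
1 = 51·513 − 254·103
1 = −254·616 + 305·513
1 = 305·1129 − 559·616
1 = −559·2874 + 1423·1129
1 = 1423·4003 − 1982·2874
1 = −1982·26892 + 13315·4003
So 4003·13315 ≡ 1 (mod 26892), hence d = 13315.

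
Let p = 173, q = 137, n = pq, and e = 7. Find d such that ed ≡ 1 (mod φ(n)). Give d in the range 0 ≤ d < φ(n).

13367

φ(n) = (p−1)(q−1) = 172·136 = 23392.
Need d with 7·d ≡ 1 (mod 23392). Apply the extended Euclidean algorithm:
23392 = 3341·7 + 5
7 = 1·5 + 2
5 = 2·2 + 1
2 = 2·1 + 0
Back-substitute:
1 = 5 − 2·2
1 = −2·7 + 3·5
1 = 3·23392 − 10025·7
So 7·(-10025) ≡ 1 (mod 23392), hence d ≡ -10025 ≡ 13367 (mod 23392).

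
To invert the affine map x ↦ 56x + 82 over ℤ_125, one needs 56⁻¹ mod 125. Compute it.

Run Euclid on (125, 56):
125 = 2*56 + 13
56 = 4*13 + 4
13 = 3*4 + 1
4 = 4*1 + 0
Since gcd(56, 125) = 1, back-substitute to write 1 as a combination:
1 = 13 − 3·4
1 = −3·56 + 13·13
1 = 13·125 − 29·56
Hence 56⁻¹ ≡ -29 ≡ 96 (mod 125).

96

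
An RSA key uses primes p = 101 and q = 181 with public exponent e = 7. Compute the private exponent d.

φ(n) = (p−1)(q−1) = 100·180 = 18000.
Need d with 7·d ≡ 1 (mod 18000). Apply the extended Euclidean algorithm:
18000 = 2571·7 + 3
7 = 2·3 + 1
3 = 3·1 + 0
Back-substitute:
1 = 7 − 2·3
1 = −2·18000 + 5143·7
So 7·5143 ≡ 1 (mod 18000), hence d = 5143.

5143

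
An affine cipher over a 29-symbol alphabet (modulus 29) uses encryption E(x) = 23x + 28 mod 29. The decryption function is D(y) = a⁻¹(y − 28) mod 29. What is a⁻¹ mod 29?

24

gcd(29, 23) by repeated division:
29 = 1*23 + 6
23 = 3*6 + 5
6 = 1*5 + 1
5 = 5*1 + 0
The gcd is 1. Working backward:
1 = 6 − 5
1 = −23 + 4·6
1 = 4·29 − 5·23
So 23·(-5) ≡ 1 (mod 29), and -5 ≡ 24 (mod 29).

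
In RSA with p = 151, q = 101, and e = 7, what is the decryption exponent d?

2143

φ(n) = (p−1)(q−1) = 150·100 = 15000.
Need d with 7·d ≡ 1 (mod 15000). Apply the extended Euclidean algorithm:
15000 = 2142*7 + 6
7 = 1*6 + 1
6 = 6*1 + 0
Back-substitute:
1 = 7 − 6
1 = −15000 + 2143·7
So 7·2143 ≡ 1 (mod 15000), hence d = 2143.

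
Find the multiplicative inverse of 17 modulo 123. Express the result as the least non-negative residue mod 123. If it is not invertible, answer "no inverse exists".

Extended Euclidean algorithm:
123 = 7·17 + 4
17 = 4·4 + 1
4 = 4·1 + 0
The gcd is 1. Working backward:
1 = 17 − 4·4
1 = −4·123 + 29·17
So 17·29 ≡ 1 (mod 123).

29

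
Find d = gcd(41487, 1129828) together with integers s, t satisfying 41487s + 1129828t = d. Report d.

1

Repeated division:
1129828 = 27·41487 + 9679
41487 = 4·9679 + 2771
9679 = 3·2771 + 1366
2771 = 2·1366 + 39
1366 = 35·39 + 1
39 = 39·1 + 0
gcd(41487, 1129828) = 1.
Back-substituting:
1 = 1366 − 35·39
1 = −35·2771 + 71·1366
1 = 71·9679 − 248·2771
1 = −248·41487 + 1063·9679
1 = 1063·1129828 − 28949·41487
So 1 = (1063)·1129828 + (-28949)·41487.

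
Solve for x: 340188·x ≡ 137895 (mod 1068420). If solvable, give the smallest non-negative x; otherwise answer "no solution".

gcd(340188, 1068420):
1068420 = 3·340188 + 47856
340188 = 7·47856 + 5196
47856 = 9·5196 + 1092
5196 = 4·1092 + 828
1092 = 1·828 + 264
828 = 3·264 + 36
264 = 7·36 + 12
36 = 3·12 + 0
gcd = 12, but 12 ∤ 137895, so the congruence has no solution.

no solution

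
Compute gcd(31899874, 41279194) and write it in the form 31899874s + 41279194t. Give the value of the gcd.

Euclidean algorithm:
41279194 = 1*31899874 + 9379320
31899874 = 3*9379320 + 3761914
9379320 = 2*3761914 + 1855492
3761914 = 2*1855492 + 50930
1855492 = 36*50930 + 22012
50930 = 2*22012 + 6906
22012 = 3*6906 + 1294
6906 = 5*1294 + 436
1294 = 2*436 + 422
436 = 1*422 + 14
422 = 30*14 + 2
14 = 7*2 + 0
gcd(31899874, 41279194) = 2.
Express as a combination:
2 = 422 − 30·14
2 = −30·436 + 31·422
2 = 31·1294 − 92·436
2 = −92·6906 + 491·1294
2 = 491·22012 − 1565·6906
2 = −1565·50930 + 3621·22012
2 = 3621·1855492 − 131921·50930
2 = −131921·3761914 + 267463·1855492
2 = 267463·9379320 − 666847·3761914
2 = −666847·31899874 + 2268004·9379320
2 = 2268004·41279194 − 2934851·31899874
So 2 = (2268004)·41279194 + (-2934851)·31899874.

2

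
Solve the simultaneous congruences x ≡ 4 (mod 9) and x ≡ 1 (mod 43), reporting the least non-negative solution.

130

Write x = 4 + 9·k. Then 9·k ≡ 1 − 4 ≡ 40 (mod 43).
Need 9⁻¹ mod 43. Extended Euclid on (43, 9):
43 = 4×9 + 7
9 = 1×7 + 2
7 = 3×2 + 1
2 = 2×1 + 0
Back-substitute:
1 = 7 − 3·2
1 = −3·9 + 4·7
1 = 4·43 − 19·9
9⁻¹ ≡ 24 (mod 43), so k ≡ 24·40 ≡ 14 (mod 43).
x = 4 + 9·14 = 130.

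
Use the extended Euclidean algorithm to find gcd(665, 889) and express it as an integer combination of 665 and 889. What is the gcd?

Repeated division:
889 = 1×665 + 224
665 = 2×224 + 217
224 = 1×217 + 7
217 = 31×7 + 0
gcd(665, 889) = 7.
Express as a combination:
7 = 224 − 217
7 = −665 + 3·224
7 = 3·889 − 4·665
So 7 = (3)·889 + (-4)·665.

7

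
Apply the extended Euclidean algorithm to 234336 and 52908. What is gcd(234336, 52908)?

Repeated division:
234336 = 4·52908 + 22704
52908 = 2·22704 + 7500
22704 = 3·7500 + 204
7500 = 36·204 + 156
204 = 1·156 + 48
156 = 3·48 + 12
48 = 4·12 + 0
gcd(234336, 52908) = 12.
Working backward:
12 = 156 − 3·48
12 = −3·204 + 4·156
12 = 4·7500 − 147·204
12 = −147·22704 + 445·7500
12 = 445·52908 − 1037·22704
12 = −1037·234336 + 4593·52908
So 12 = (-1037)·234336 + (4593)·52908.

12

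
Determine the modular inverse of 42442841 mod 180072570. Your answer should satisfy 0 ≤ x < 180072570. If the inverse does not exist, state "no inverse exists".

Run Euclid on (180072570, 42442841):
180072570 = 4*42442841 + 10301206
42442841 = 4*10301206 + 1238017
10301206 = 8*1238017 + 397070
1238017 = 3*397070 + 46807
397070 = 8*46807 + 22614
46807 = 2*22614 + 1579
22614 = 14*1579 + 508
1579 = 3*508 + 55
508 = 9*55 + 13
55 = 4*13 + 3
13 = 4*3 + 1
3 = 3*1 + 0
gcd = 1, so the inverse exists. Back-substitute:
1 = 13 − 4·3
1 = −4·55 + 17·13
1 = 17·508 − 157·55
1 = −157·1579 + 488·508
1 = 488·22614 − 6989·1579
1 = −6989·46807 + 14466·22614
1 = 14466·397070 − 122717·46807
1 = −122717·1238017 + 382617·397070
1 = 382617·10301206 − 3183653·1238017
1 = −3183653·42442841 + 13117229·10301206
1 = 13117229·180072570 − 55652569·42442841
Hence 42442841⁻¹ ≡ -55652569 ≡ 124420001 (mod 180072570).

124420001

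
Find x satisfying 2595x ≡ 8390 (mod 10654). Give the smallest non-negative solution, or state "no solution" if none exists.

5710

First find gcd(2595, 10654):
10654 = 4*2595 + 274
2595 = 9*274 + 129
274 = 2*129 + 16
129 = 8*16 + 1
16 = 16*1 + 0
gcd = 1, so a unique solution mod 10654 exists.
Back-substitute for the Bézout coefficients:
1 = 129 − 8·16
1 = −8·274 + 17·129
1 = 17·2595 − 161·274
1 = −161·10654 + 661·2595
So 2595·(661) ≡ 1 (mod 10654), giving 2595⁻¹ ≡ 661.
x ≡ 2595⁻¹·8390 ≡ 661·8390 ≡ 5710 (mod 10654).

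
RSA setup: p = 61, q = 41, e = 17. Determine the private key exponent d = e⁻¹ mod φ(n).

1553

φ(n) = (p−1)(q−1) = 60·40 = 2400.
Need d with 17·d ≡ 1 (mod 2400). Apply the extended Euclidean algorithm:
2400 = 141×17 + 3
17 = 5×3 + 2
3 = 1×2 + 1
2 = 2×1 + 0
Back-substitute:
1 = 3 − 2
1 = −17 + 6·3
1 = 6·2400 − 847·17
So 17·(-847) ≡ 1 (mod 2400), hence d ≡ -847 ≡ 1553 (mod 2400).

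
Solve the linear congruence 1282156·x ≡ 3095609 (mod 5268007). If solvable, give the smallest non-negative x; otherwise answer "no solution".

First find gcd(1282156, 5268007):
5268007 = 4×1282156 + 139383
1282156 = 9×139383 + 27709
139383 = 5×27709 + 838
27709 = 33×838 + 55
838 = 15×55 + 13
55 = 4×13 + 3
13 = 4×3 + 1
3 = 3×1 + 0
gcd = 1, so a unique solution mod 5268007 exists.
Back-substitute for the Bézout coefficients:
1 = 13 − 4·3
1 = −4·55 + 17·13
1 = 17·838 − 259·55
1 = −259·27709 + 8564·838
1 = 8564·139383 − 43079·27709
1 = −43079·1282156 + 396275·139383
1 = 396275·5268007 − 1628179·1282156
So 1282156·(-1628179) ≡ 1 (mod 5268007), giving 1282156⁻¹ ≡ 3639828.
x ≡ 1282156⁻¹·3095609 ≡ 3639828·3095609 ≡ 2275295 (mod 5268007).

2275295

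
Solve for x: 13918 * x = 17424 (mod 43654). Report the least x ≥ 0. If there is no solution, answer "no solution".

6130

First find gcd(13918, 43654):
43654 = 3×13918 + 1900
13918 = 7×1900 + 618
1900 = 3×618 + 46
618 = 13×46 + 20
46 = 2×20 + 6
20 = 3×6 + 2
6 = 3×2 + 0
gcd = 2 and 2 | 17424, so solutions exist. Divide through by 2: 6959x ≡ 8712 (mod 21827).
Now find 6959⁻¹ mod 21827:
21827 = 3*6959 + 950
6959 = 7*950 + 309
950 = 3*309 + 23
309 = 13*23 + 10
23 = 2*10 + 3
10 = 3*3 + 1
3 = 3*1 + 0
Back-substitute:
1 = 10 − 3·3
1 = −3·23 + 7·10
1 = 7·309 − 94·23
1 = −94·950 + 289·309
1 = 289·6959 − 2117·950
1 = −2117·21827 + 6640·6959
So 6959⁻¹ ≡ 6640 (mod 21827).
Then x ≡ 6640·8712 ≡ 6130 (mod 21827); the smallest non-negative solution is x = 6130.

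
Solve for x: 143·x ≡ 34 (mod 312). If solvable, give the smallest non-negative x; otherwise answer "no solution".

no solution

gcd(143, 312):
312 = 2×143 + 26
143 = 5×26 + 13
26 = 2×13 + 0
gcd = 13, but 13 ∤ 34, so the congruence has no solution.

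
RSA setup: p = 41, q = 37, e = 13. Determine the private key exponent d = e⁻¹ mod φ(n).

997

φ(n) = (p−1)(q−1) = 40·36 = 1440.
Need d with 13·d ≡ 1 (mod 1440). Apply the extended Euclidean algorithm:
1440 = 110*13 + 10
13 = 1*10 + 3
10 = 3*3 + 1
3 = 3*1 + 0
Back-substitute:
1 = 10 − 3·3
1 = −3·13 + 4·10
1 = 4·1440 − 443·13
So 13·(-443) ≡ 1 (mod 1440), hence d ≡ -443 ≡ 997 (mod 1440).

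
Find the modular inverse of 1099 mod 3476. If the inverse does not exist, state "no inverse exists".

gcd(3476, 1099) by repeated division:
3476 = 3×1099 + 179
1099 = 6×179 + 25
179 = 7×25 + 4
25 = 6×4 + 1
4 = 4×1 + 0
Since gcd(1099, 3476) = 1, back-substitute to write 1 as a combination:
1 = 25 − 6·4
1 = −6·179 + 43·25
1 = 43·1099 − 264·179
1 = −264·3476 + 835·1099
So 1099·835 ≡ 1 (mod 3476).

835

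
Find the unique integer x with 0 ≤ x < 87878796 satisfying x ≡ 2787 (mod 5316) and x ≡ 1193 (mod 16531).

81895767

Write x = 2787 + 5316·k. Then 5316·k ≡ 1193 − 2787 ≡ 14937 (mod 16531).
Need 5316⁻¹ mod 16531. Extended Euclid on (16531, 5316):
16531 = 3×5316 + 583
5316 = 9×583 + 69
583 = 8×69 + 31
69 = 2×31 + 7
31 = 4×7 + 3
7 = 2×3 + 1
3 = 3×1 + 0
Back-substitute:
1 = 7 − 2·3
1 = −2·31 + 9·7
1 = 9·69 − 20·31
1 = −20·583 + 169·69
1 = 169·5316 − 1541·583
1 = −1541·16531 + 4792·5316
5316⁻¹ ≡ 4792 (mod 16531), so k ≡ 4792·14937 ≡ 15405 (mod 16531).
x = 2787 + 5316·15405 = 81895767.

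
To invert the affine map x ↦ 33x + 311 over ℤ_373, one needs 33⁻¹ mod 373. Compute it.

gcd(373, 33) by repeated division:
373 = 11·33 + 10
33 = 3·10 + 3
10 = 3·3 + 1
3 = 3·1 + 0
Since gcd(33, 373) = 1, back-substitute to write 1 as a combination:
1 = 10 − 3·3
1 = −3·33 + 10·10
1 = 10·373 − 113·33
Thus 33·(-113) ≡ 1 (mod 373); reducing, -113 mod 373 = 260.

260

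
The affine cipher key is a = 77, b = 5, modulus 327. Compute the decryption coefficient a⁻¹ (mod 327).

17

Run Euclid on (327, 77):
327 = 4×77 + 19
77 = 4×19 + 1
19 = 19×1 + 0
Since gcd(77, 327) = 1, back-substitute to write 1 as a combination:
1 = 77 − 4·19
1 = −4·327 + 17·77
So 77·17 ≡ 1 (mod 327).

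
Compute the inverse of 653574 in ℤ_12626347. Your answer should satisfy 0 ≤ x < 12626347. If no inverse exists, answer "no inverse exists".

9500487

Run Euclid on (12626347, 653574):
12626347 = 19·653574 + 208441
653574 = 3·208441 + 28251
208441 = 7·28251 + 10684
28251 = 2·10684 + 6883
10684 = 1·6883 + 3801
6883 = 1·3801 + 3082
3801 = 1·3082 + 719
3082 = 4·719 + 206
719 = 3·206 + 101
206 = 2·101 + 4
101 = 25·4 + 1
4 = 4·1 + 0
gcd = 1, so the inverse exists. Back-substitute:
1 = 101 − 25·4
1 = −25·206 + 51·101
1 = 51·719 − 178·206
1 = −178·3082 + 763·719
1 = 763·3801 − 941·3082
1 = −941·6883 + 1704·3801
1 = 1704·10684 − 2645·6883
1 = −2645·28251 + 6994·10684
1 = 6994·208441 − 51603·28251
1 = −51603·653574 + 161803·208441
1 = 161803·12626347 − 3125860·653574
Thus 653574·(-3125860) ≡ 1 (mod 12626347); reducing, -3125860 mod 12626347 = 9500487.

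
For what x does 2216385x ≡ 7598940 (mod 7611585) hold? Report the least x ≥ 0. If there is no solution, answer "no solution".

First find gcd(2216385, 7611585):
7611585 = 3·2216385 + 962430
2216385 = 2·962430 + 291525
962430 = 3·291525 + 87855
291525 = 3·87855 + 27960
87855 = 3·27960 + 3975
27960 = 7·3975 + 135
3975 = 29·135 + 60
135 = 2·60 + 15
60 = 4·15 + 0
gcd = 15 and 15 | 7598940, so solutions exist. Divide through by 15: 147759x ≡ 506596 (mod 507439).
Now find 147759⁻¹ mod 507439:
507439 = 3·147759 + 64162
147759 = 2·64162 + 19435
64162 = 3·19435 + 5857
19435 = 3·5857 + 1864
5857 = 3·1864 + 265
1864 = 7·265 + 9
265 = 29·9 + 4
9 = 2·4 + 1
4 = 4·1 + 0
Back-substitute:
1 = 9 − 2·4
1 = −2·265 + 59·9
1 = 59·1864 − 415·265
1 = −415·5857 + 1304·1864
1 = 1304·19435 − 4327·5857
1 = −4327·64162 + 14285·19435
1 = 14285·147759 − 32897·64162
1 = −32897·507439 + 112976·147759
So 147759⁻¹ ≡ 112976 (mod 507439).
Then x ≡ 112976·506596 ≡ 159764 (mod 507439); the smallest non-negative solution is x = 159764.

159764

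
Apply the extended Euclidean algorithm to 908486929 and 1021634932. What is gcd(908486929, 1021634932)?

Euclidean algorithm:
1021634932 = 1·908486929 + 113148003
908486929 = 8·113148003 + 3302905
113148003 = 34·3302905 + 849233
3302905 = 3·849233 + 755206
849233 = 1·755206 + 94027
755206 = 8·94027 + 2990
94027 = 31·2990 + 1337
2990 = 2·1337 + 316
1337 = 4·316 + 73
316 = 4·73 + 24
73 = 3·24 + 1
24 = 24·1 + 0
gcd(908486929, 1021634932) = 1.
Working backward:
1 = 73 − 3·24
1 = −3·316 + 13·73
1 = 13·1337 − 55·316
1 = −55·2990 + 123·1337
1 = 123·94027 − 3868·2990
1 = −3868·755206 + 31067·94027
1 = 31067·849233 − 34935·755206
1 = −34935·3302905 + 135872·849233
1 = 135872·113148003 − 4654583·3302905
1 = −4654583·908486929 + 37372536·113148003
1 = 37372536·1021634932 − 42027119·908486929
So 1 = (37372536)·1021634932 + (-42027119)·908486929.

1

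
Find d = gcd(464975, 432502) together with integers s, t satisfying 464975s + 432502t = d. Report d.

7

Repeated division:
464975 = 1×432502 + 32473
432502 = 13×32473 + 10353
32473 = 3×10353 + 1414
10353 = 7×1414 + 455
1414 = 3×455 + 49
455 = 9×49 + 14
49 = 3×14 + 7
14 = 2×7 + 0
gcd(464975, 432502) = 7.
Back-substituting:
7 = 49 − 3·14
7 = −3·455 + 28·49
7 = 28·1414 − 87·455
7 = −87·10353 + 637·1414
7 = 637·32473 − 1998·10353
7 = −1998·432502 + 26611·32473
7 = 26611·464975 − 28609·432502
So 7 = (26611)·464975 + (-28609)·432502.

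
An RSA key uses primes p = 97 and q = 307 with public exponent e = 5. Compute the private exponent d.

φ(n) = (p−1)(q−1) = 96·306 = 29376.
Need d with 5·d ≡ 1 (mod 29376). Apply the extended Euclidean algorithm:
29376 = 5875*5 + 1
5 = 5*1 + 0
Back-substitute:
1 = 29376 − 5875·5
So 5·(-5875) ≡ 1 (mod 29376), hence d ≡ -5875 ≡ 23501 (mod 29376).

23501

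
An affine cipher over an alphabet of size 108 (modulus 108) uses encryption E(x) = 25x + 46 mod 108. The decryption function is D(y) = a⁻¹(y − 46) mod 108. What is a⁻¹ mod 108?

Apply the Euclidean algorithm to 108 and 25:
108 = 4·25 + 8
25 = 3·8 + 1
8 = 8·1 + 0
The gcd is 1. Working backward:
1 = 25 − 3·8
1 = −3·108 + 13·25
So 25·13 ≡ 1 (mod 108).

13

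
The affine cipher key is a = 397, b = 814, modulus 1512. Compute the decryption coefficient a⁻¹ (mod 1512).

1333

gcd(1512, 397) by repeated division:
1512 = 3*397 + 321
397 = 1*321 + 76
321 = 4*76 + 17
76 = 4*17 + 8
17 = 2*8 + 1
8 = 8*1 + 0
The gcd is 1. Working backward:
1 = 17 − 2·8
1 = −2·76 + 9·17
1 = 9·321 − 38·76
1 = −38·397 + 47·321
1 = 47·1512 − 179·397
Hence 397⁻¹ ≡ -179 ≡ 1333 (mod 1512).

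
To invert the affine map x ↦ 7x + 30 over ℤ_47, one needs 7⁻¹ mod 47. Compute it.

Run Euclid on (47, 7):
47 = 6*7 + 5
7 = 1*5 + 2
5 = 2*2 + 1
2 = 2*1 + 0
Since gcd(7, 47) = 1, back-substitute to write 1 as a combination:
1 = 5 − 2·2
1 = −2·7 + 3·5
1 = 3·47 − 20·7
Hence 7⁻¹ ≡ -20 ≡ 27 (mod 47).

27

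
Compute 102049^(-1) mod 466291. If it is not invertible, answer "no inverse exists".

Extended Euclidean algorithm:
466291 = 4·102049 + 58095
102049 = 1·58095 + 43954
58095 = 1·43954 + 14141
43954 = 3·14141 + 1531
14141 = 9·1531 + 362
1531 = 4·362 + 83
362 = 4·83 + 30
83 = 2·30 + 23
30 = 1·23 + 7
23 = 3·7 + 2
7 = 3·2 + 1
2 = 2·1 + 0
The gcd is 1. Working backward:
1 = 7 − 3·2
1 = −3·23 + 10·7
1 = 10·30 − 13·23
1 = −13·83 + 36·30
1 = 36·362 − 157·83
1 = −157·1531 + 664·362
1 = 664·14141 − 6133·1531
1 = −6133·43954 + 19063·14141
1 = 19063·58095 − 25196·43954
1 = −25196·102049 + 44259·58095
1 = 44259·466291 − 202232·102049
Thus 102049·(-202232) ≡ 1 (mod 466291); reducing, -202232 mod 466291 = 264059.

264059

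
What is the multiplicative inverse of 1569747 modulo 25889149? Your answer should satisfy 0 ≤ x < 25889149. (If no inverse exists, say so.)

Apply the Euclidean algorithm to 25889149 and 1569747:
25889149 = 16*1569747 + 773197
1569747 = 2*773197 + 23353
773197 = 33*23353 + 2548
23353 = 9*2548 + 421
2548 = 6*421 + 22
421 = 19*22 + 3
22 = 7*3 + 1
3 = 3*1 + 0
Since gcd(1569747, 25889149) = 1, back-substitute to write 1 as a combination:
1 = 22 − 7·3
1 = −7·421 + 134·22
1 = 134·2548 − 811·421
1 = −811·23353 + 7433·2548
1 = 7433·773197 − 246100·23353
1 = −246100·1569747 + 499633·773197
1 = 499633·25889149 − 8240228·1569747
Hence 1569747⁻¹ ≡ -8240228 ≡ 17648921 (mod 25889149).

17648921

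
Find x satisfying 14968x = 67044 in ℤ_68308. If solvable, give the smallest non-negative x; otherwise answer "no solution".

867

First find gcd(14968, 68308):
68308 = 4*14968 + 8436
14968 = 1*8436 + 6532
8436 = 1*6532 + 1904
6532 = 3*1904 + 820
1904 = 2*820 + 264
820 = 3*264 + 28
264 = 9*28 + 12
28 = 2*12 + 4
12 = 3*4 + 0
gcd = 4 and 4 | 67044, so solutions exist. Divide through by 4: 3742x ≡ 16761 (mod 17077).
Now find 3742⁻¹ mod 17077:
17077 = 4·3742 + 2109
3742 = 1·2109 + 1633
2109 = 1·1633 + 476
1633 = 3·476 + 205
476 = 2·205 + 66
205 = 3·66 + 7
66 = 9·7 + 3
7 = 2·3 + 1
3 = 3·1 + 0
Back-substitute:
1 = 7 − 2·3
1 = −2·66 + 19·7
1 = 19·205 − 59·66
1 = −59·476 + 137·205
1 = 137·1633 − 470·476
1 = −470·2109 + 607·1633
1 = 607·3742 − 1077·2109
1 = −1077·17077 + 4915·3742
So 3742⁻¹ ≡ 4915 (mod 17077).
Then x ≡ 4915·16761 ≡ 867 (mod 17077); the smallest non-negative solution is x = 867.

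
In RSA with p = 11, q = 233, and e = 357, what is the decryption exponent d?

13

φ(n) = (p−1)(q−1) = 10·232 = 2320.
Need d with 357·d ≡ 1 (mod 2320). Apply the extended Euclidean algorithm:
2320 = 6×357 + 178
357 = 2×178 + 1
178 = 178×1 + 0
Back-substitute:
1 = 357 − 2·178
1 = −2·2320 + 13·357
So 357·13 ≡ 1 (mod 2320), hence d = 13.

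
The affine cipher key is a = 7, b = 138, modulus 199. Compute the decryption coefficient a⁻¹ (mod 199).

gcd(199, 7) by repeated division:
199 = 28*7 + 3
7 = 2*3 + 1
3 = 3*1 + 0
gcd = 1, so the inverse exists. Back-substitute:
1 = 7 − 2·3
1 = −2·199 + 57·7
So 7·57 ≡ 1 (mod 199).

57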